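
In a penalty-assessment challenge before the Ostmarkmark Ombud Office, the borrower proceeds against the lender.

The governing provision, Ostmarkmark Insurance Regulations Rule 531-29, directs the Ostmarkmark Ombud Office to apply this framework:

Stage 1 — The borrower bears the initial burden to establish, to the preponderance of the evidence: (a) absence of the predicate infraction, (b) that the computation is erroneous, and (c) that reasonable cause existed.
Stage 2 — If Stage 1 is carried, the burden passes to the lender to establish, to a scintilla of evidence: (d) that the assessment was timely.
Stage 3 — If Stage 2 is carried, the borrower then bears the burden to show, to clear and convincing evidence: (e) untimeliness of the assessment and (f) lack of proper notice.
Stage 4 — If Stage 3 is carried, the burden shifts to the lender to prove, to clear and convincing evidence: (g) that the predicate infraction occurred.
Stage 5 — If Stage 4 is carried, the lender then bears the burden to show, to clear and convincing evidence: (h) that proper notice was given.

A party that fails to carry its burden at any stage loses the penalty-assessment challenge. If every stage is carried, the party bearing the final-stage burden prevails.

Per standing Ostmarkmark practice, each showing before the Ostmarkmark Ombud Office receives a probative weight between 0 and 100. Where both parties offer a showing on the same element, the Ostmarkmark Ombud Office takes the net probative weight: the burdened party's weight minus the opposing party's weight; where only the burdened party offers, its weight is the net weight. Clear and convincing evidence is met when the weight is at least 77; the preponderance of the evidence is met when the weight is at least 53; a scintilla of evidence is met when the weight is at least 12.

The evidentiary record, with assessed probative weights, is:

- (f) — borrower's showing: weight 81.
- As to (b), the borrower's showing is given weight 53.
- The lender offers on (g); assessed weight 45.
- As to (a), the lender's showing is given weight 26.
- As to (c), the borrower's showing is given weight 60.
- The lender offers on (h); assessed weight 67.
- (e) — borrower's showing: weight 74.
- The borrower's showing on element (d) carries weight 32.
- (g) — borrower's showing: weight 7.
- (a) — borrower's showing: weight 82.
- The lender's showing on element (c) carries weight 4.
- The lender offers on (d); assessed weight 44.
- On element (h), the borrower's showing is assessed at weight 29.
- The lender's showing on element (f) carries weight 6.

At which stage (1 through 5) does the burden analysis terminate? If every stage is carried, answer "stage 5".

stage 3

At Stage 1 the borrower must meet the preponderance of the evidence (weight is at least 53): on (a) the weight is 82 less the opposing 26 gives net 56, which does reach 53, so (a) meets the standard; on (b) the weight is 53, which does reach 53, so (b) meets the standard; on (c) the weight is 60 less the opposing 4 gives net 56, which does reach 53, so (c) meets the standard.
  The borrower carries Stage 1; the lender now bears the burden.
At Stage 2 the lender must meet a scintilla of evidence (weight is at least 12): on (d) the weight is 44 less the opposing 32 gives net 12, ≥ 12, so (d) meets the standard.
  The lender carries Stage 2; the borrower now bears the burden.
At Stage 3 the borrower must meet clear and convincing evidence (weight is at least 77): on (e) the weight is 74, which does not reach 77, so (e) does not meet the standard; on (f) the weight is 81 less the opposing 6 gives net 75, < 77, so (f) does not meet the standard.
  Stage 3 not carried; the borrower fails its burden.
So the lender prevails.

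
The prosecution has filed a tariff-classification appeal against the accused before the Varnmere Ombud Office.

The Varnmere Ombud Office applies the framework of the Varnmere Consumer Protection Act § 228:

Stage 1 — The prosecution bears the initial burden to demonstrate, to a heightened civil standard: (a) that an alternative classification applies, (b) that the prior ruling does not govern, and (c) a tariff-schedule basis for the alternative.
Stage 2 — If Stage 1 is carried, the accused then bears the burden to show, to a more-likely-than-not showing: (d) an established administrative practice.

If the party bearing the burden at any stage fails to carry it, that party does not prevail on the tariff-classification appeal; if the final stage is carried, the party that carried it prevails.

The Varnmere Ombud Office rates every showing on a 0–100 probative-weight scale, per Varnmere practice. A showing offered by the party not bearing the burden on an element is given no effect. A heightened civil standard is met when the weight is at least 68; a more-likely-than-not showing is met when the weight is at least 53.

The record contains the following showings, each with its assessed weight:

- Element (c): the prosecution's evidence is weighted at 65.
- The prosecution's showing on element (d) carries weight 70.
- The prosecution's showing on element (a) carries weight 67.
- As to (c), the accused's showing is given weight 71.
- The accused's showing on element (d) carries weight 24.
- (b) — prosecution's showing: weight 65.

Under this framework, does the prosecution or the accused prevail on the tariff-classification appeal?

Stage 1 (prosecution, a heightened civil standard, weight is at least 68): (a) 67 < 68 — fails; (b) 65 < 68 — fails; (c) 65 (accused's 71 disregarded) < 68 — fails.
  Stage 1 not carried; the prosecution fails its burden.
The accused prevails.

accused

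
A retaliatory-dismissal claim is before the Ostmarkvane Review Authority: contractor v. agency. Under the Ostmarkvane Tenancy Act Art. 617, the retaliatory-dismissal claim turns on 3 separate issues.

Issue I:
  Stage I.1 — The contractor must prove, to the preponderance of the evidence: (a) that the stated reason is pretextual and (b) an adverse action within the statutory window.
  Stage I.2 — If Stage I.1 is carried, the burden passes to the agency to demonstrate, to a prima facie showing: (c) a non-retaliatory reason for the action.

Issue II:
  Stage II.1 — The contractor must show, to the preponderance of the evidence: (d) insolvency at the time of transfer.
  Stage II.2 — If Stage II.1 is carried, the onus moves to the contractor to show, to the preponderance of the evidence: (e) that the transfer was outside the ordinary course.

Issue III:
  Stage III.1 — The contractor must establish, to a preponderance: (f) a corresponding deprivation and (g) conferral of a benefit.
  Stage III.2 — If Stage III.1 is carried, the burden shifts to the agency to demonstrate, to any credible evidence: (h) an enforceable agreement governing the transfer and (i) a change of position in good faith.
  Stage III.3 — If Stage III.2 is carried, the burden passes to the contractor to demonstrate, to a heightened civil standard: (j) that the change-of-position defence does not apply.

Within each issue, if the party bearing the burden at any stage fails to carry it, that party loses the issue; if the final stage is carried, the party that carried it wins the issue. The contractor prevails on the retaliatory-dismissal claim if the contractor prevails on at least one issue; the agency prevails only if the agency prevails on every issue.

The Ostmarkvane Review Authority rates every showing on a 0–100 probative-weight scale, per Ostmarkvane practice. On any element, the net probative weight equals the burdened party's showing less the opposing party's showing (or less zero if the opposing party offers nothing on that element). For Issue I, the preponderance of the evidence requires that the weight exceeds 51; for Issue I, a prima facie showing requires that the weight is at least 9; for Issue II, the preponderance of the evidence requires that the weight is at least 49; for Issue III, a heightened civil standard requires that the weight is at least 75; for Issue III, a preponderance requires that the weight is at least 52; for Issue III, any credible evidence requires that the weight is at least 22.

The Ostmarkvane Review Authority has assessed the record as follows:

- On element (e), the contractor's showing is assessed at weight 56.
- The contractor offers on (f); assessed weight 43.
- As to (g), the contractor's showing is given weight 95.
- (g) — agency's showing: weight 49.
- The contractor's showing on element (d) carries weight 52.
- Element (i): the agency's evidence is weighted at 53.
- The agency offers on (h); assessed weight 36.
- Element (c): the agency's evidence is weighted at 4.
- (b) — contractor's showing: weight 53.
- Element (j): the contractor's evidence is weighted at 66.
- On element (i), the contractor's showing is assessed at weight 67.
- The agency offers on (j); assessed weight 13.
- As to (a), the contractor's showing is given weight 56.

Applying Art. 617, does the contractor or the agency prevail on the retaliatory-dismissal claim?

— Issue I —
At Stage I.1 the contractor must meet the preponderance of the evidence (weight exceeds 51): on (a) the weight is 56, > 51, so (a) meets the standard; on (b) the weight is 53, which does exceed 51, so (b) meets the standard.
  Stage I.1 is satisfied; the onus moves to the agency.
At Stage I.2 the agency must meet a prima facie showing (weight is at least 9): on (c) the weight is 4, < 9, so (c) does not meet the standard.
  The agency does not carry Stage I.2.
The analysis ends at Stage I.2; the contractor prevails on this issue.
— Issue II —
Stage II.1 (contractor, the preponderance of the evidence, weight is at least 49): (d) 52 ≥ 49 — meets.
  Stage II.1 is satisfied; the contractor continues to bear the burden.
Stage II.2 (contractor, the preponderance of the evidence, weight is at least 49): (e) 56 ≥ 49 — meets.
  The contractor carries the last stage.
With every stage satisfied, the contractor prevails on this issue.
— Issue III —
At Stage III.1 the contractor must meet a preponderance (weight is at least 52): on (f) the weight is 43, < 52, so (f) does not meet the standard; on (g) the weight is 95 less the opposing 49 gives net 46, which does not reach 52, so (g) does not meet the standard.
  Not every element is met, so the contractor fails to carry Stage III.1.
The agency prevails on this issue.
Per-issue: Issue I → contractor; Issue II → contractor; Issue III → agency. The contractor must prevail on at least one issue; overall, the contractor prevails.

contractor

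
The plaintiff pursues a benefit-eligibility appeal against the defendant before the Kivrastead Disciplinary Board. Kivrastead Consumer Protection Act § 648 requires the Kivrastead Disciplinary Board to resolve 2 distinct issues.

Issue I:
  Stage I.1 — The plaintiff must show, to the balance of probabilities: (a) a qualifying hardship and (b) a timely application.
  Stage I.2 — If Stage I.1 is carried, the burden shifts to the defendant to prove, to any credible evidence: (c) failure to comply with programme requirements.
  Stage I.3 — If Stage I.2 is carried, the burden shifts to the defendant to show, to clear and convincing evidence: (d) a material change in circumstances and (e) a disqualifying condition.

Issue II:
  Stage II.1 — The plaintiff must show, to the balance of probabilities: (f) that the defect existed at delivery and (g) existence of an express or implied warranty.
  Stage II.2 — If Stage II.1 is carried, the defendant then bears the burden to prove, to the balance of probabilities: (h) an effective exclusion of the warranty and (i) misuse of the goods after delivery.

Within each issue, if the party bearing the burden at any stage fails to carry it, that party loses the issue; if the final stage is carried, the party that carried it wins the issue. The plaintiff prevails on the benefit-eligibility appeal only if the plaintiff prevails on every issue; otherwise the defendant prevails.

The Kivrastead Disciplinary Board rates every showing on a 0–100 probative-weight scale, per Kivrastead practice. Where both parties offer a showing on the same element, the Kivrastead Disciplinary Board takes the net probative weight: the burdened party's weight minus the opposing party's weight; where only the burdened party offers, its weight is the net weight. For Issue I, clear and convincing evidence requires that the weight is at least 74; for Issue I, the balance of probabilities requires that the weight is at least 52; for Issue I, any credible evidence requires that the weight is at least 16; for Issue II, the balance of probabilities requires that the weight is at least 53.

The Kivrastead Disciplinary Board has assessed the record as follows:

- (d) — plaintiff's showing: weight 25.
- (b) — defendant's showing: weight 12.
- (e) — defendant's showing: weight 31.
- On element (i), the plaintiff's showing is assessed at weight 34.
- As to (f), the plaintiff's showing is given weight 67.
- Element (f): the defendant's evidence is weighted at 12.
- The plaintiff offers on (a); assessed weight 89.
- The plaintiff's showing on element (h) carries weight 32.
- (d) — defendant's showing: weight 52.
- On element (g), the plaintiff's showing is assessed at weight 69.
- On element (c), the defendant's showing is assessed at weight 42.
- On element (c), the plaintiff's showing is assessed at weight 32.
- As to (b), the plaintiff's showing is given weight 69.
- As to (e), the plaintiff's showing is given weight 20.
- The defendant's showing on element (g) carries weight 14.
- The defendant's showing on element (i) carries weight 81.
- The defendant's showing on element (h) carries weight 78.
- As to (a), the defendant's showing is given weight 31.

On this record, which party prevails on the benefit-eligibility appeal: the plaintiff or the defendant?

— Issue I —
Stage I.1 (plaintiff, the balance of probabilities, weight is at least 52): (a) net 89−31=58 ≥ 52 — meets; (b) net 69−12=57 ≥ 52 — meets.
  The plaintiff carries Stage I.1; the defendant now bears the burden.
Stage I.2 (defendant, any credible evidence, weight is at least 16): (c) net 42−32=10 < 16 — fails.
  Not every element is met, so the defendant fails to carry Stage I.2.
The plaintiff prevails on this issue.
— Issue II —
Stage II.1 — burden on plaintiff; standard: the balance of probabilities (weight is at least 53).
    (f): 67 − 12 = 55 ≥ 53 [met]
    (g): 69 − 14 = 55 ≥ 53 [met]
  All elements met. The burden passes to the defendant.
Stage II.2 — burden on defendant; standard: the balance of probabilities (weight is at least 53).
    (h): 78 − 32 = 46 < 53 [not met]
    (i): 81 − 34 = 47 < 53 [not met]
  Not every element is met, so the defendant fails to carry Stage II.2.
The plaintiff prevails on this issue.
Per-issue: Issue I → plaintiff; Issue II → plaintiff. The plaintiff must prevail on every issue; overall, the plaintiff prevails.

plaintiff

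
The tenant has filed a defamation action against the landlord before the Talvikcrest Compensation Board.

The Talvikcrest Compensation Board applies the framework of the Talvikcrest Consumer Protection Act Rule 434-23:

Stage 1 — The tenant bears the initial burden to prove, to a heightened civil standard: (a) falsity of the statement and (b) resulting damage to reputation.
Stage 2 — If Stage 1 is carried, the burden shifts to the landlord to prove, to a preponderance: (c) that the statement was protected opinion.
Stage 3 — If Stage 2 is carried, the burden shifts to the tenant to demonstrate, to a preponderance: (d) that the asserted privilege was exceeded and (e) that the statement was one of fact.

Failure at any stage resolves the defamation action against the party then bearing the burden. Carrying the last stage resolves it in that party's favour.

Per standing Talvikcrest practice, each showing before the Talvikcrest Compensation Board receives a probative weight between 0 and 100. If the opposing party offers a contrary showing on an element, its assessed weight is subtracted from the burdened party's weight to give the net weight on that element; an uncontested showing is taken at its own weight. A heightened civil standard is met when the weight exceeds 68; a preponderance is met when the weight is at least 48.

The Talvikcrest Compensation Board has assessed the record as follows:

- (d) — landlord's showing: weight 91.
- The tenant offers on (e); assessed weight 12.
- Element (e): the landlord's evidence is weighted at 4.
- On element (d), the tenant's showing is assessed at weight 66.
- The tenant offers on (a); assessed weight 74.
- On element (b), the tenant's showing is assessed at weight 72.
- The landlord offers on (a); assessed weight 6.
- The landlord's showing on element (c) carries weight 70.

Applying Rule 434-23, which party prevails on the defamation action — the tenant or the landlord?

Stage 1 (tenant, a heightened civil standard, weight exceeds 68): (a) net 74−6=68 ≤ 68 — fails; (b) 72 > 68 — meets.
  Stage 1 not carried; the tenant fails its burden.
So the landlord prevails.

landlord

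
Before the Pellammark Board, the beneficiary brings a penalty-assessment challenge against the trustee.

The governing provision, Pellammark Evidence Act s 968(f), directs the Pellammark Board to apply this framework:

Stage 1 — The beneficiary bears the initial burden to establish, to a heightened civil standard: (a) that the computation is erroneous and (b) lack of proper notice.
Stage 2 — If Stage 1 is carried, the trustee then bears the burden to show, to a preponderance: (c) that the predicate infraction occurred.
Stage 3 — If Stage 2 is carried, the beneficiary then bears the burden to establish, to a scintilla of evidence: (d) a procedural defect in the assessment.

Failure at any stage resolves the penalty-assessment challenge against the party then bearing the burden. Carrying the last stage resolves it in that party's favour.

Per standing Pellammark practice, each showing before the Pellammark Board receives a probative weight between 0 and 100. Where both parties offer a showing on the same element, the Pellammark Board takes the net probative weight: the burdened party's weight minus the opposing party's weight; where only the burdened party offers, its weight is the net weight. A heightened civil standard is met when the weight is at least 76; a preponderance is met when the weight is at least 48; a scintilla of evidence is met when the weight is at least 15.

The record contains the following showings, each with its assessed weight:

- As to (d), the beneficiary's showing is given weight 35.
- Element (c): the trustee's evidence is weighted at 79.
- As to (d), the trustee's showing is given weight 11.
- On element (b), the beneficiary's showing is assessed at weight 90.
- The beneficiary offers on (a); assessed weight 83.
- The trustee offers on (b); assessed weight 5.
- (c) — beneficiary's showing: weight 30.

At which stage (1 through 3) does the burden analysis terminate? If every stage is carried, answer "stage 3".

Stage 1 (beneficiary, a heightened civil standard, weight is at least 76): (a) 83 ≥ 76 — meets; (b) net 90−5=85 ≥ 76 — meets.
  Stage 1 carried; the burden shifts to the trustee.
Stage 2 (trustee, a preponderance, weight is at least 48): (c) net 79−30=49 ≥ 48 — meets.
  Stage 2 is satisfied; the onus moves to the beneficiary.
Stage 3 (beneficiary, a scintilla of evidence, weight is at least 15): (d) net 35−11=24 ≥ 15 — meets.
  All elements met at the final stage.
With every stage satisfied, the beneficiary prevails.

stage 3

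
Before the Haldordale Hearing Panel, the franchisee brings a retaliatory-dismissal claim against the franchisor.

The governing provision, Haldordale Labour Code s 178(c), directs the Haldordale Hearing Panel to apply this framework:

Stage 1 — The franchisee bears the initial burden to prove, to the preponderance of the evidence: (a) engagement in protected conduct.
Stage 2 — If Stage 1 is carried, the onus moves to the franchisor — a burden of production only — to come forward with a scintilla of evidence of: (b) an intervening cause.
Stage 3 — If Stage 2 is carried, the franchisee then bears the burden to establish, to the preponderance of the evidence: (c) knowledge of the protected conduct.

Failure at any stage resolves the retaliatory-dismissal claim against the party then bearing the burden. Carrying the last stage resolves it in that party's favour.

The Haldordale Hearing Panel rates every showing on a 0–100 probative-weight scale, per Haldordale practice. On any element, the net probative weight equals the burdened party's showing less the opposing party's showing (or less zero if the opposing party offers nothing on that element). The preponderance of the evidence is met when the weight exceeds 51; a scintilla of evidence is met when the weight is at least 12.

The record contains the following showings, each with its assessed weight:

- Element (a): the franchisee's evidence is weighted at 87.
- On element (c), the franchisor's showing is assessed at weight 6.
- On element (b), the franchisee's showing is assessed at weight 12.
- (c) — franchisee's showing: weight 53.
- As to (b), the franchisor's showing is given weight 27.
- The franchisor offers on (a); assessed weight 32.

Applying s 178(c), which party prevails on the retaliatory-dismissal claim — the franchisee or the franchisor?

At Stage 1 the franchisee must meet the preponderance of the evidence (weight exceeds 51): on (a) the weight is 87 less the opposing 32 gives net 55, which does exceed 51, so (a) meets the standard.
  Stage 1 carried; the burden shifts to the franchisor.
At Stage 2 the franchisor must meet a scintilla of evidence (weight is at least 12): on (b) the weight is 27 less the opposing 12 gives net 15, ≥ 12, so (b) meets the standard.
  Stage 2 is satisfied; the onus moves to the franchisee.
At Stage 3 the franchisee must meet the preponderance of the evidence (weight exceeds 51): on (c) the weight is 53 less the opposing 6 gives net 47, which does not exceed 51, so (c) does not meet the standard.
  Not every element is met, so the franchisee fails to carry Stage 3.
So the franchisor prevails.

franchisor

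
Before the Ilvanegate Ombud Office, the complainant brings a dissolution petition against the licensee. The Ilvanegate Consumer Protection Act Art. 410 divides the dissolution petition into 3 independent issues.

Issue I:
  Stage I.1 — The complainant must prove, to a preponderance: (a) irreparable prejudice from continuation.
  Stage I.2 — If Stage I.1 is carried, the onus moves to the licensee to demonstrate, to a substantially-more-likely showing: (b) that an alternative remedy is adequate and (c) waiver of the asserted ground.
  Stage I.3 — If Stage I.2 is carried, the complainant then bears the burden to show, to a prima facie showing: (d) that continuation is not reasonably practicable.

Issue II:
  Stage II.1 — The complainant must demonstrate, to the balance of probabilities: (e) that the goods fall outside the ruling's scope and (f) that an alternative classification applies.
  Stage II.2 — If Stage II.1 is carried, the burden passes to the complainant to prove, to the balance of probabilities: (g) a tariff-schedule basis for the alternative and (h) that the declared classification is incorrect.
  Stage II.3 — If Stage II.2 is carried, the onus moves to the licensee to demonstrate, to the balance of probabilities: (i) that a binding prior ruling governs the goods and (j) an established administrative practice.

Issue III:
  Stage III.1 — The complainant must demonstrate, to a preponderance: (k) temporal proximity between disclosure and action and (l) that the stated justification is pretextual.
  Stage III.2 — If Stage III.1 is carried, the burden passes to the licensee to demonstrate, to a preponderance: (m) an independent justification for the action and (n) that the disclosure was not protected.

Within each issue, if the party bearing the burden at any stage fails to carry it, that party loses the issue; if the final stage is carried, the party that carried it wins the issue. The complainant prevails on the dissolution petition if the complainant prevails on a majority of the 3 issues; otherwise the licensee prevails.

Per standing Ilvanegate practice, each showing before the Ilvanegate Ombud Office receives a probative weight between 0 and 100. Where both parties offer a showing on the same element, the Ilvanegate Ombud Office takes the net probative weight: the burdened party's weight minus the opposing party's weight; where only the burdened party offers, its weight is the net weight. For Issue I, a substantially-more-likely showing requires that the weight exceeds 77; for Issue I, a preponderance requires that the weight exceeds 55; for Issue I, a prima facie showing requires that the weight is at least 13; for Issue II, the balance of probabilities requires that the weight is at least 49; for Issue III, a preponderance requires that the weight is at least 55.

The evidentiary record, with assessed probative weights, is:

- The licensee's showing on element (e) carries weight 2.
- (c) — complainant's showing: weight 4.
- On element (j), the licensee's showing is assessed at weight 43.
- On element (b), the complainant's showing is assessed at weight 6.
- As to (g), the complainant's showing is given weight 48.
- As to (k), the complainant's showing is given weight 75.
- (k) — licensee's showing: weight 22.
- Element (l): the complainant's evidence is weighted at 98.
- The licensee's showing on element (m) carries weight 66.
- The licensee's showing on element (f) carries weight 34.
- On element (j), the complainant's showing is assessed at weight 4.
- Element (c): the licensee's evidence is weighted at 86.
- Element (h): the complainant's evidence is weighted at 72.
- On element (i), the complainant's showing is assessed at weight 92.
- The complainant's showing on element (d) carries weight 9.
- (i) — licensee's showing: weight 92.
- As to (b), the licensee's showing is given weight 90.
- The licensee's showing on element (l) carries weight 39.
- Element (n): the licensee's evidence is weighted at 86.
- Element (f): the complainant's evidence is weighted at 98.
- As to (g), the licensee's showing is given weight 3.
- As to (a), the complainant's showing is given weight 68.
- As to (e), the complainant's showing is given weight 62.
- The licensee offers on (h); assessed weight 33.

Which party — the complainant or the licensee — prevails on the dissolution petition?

— Issue I —
Stage I.1 (complainant, a preponderance, weight exceeds 55): (a) 68 > 55 — meets.
  All elements met. The burden passes to the licensee.
Stage I.2 (licensee, a substantially-more-likely showing, weight exceeds 77): (b) net 90−6=84 > 77 — meets; (c) net 86−4=82 > 77 — meets.
  The licensee carries Stage I.2; the complainant now bears the burden.
Stage I.3 (complainant, a prima facie showing, weight is at least 13): (d) 9 < 13 — fails.
  Not every element is met, so the complainant fails to carry Stage I.3.
So the licensee prevails on this issue.
— Issue II —
Stage II.1 (complainant, the balance of probabilities, weight is at least 49): (e) net 62−2=60 ≥ 49 — meets; (f) net 98−34=64 ≥ 49 — meets.
  All elements met. The complainant retains the burden for Stage II.2.
Stage II.2 (complainant, the balance of probabilities, weight is at least 49): (g) net 48−3=45 < 49 — fails; (h) net 72−33=39 < 49 — fails.
  The complainant does not carry Stage II.2.
The licensee prevails on this issue.
— Issue III —
Stage III.1 — burden on complainant; standard: a preponderance (weight is at least 55).
    (k): 75 − 22 = 53 < 55 [not met]
    (l): 98 − 39 = 59 ≥ 55 [met]
  Stage III.1 not carried; the complainant fails its burden.
So the licensee prevails on this issue.
Per-issue: Issue I → licensee; Issue II → licensee; Issue III → licensee. The complainant must prevail on a majority of issues; overall, the licensee prevails.

licensee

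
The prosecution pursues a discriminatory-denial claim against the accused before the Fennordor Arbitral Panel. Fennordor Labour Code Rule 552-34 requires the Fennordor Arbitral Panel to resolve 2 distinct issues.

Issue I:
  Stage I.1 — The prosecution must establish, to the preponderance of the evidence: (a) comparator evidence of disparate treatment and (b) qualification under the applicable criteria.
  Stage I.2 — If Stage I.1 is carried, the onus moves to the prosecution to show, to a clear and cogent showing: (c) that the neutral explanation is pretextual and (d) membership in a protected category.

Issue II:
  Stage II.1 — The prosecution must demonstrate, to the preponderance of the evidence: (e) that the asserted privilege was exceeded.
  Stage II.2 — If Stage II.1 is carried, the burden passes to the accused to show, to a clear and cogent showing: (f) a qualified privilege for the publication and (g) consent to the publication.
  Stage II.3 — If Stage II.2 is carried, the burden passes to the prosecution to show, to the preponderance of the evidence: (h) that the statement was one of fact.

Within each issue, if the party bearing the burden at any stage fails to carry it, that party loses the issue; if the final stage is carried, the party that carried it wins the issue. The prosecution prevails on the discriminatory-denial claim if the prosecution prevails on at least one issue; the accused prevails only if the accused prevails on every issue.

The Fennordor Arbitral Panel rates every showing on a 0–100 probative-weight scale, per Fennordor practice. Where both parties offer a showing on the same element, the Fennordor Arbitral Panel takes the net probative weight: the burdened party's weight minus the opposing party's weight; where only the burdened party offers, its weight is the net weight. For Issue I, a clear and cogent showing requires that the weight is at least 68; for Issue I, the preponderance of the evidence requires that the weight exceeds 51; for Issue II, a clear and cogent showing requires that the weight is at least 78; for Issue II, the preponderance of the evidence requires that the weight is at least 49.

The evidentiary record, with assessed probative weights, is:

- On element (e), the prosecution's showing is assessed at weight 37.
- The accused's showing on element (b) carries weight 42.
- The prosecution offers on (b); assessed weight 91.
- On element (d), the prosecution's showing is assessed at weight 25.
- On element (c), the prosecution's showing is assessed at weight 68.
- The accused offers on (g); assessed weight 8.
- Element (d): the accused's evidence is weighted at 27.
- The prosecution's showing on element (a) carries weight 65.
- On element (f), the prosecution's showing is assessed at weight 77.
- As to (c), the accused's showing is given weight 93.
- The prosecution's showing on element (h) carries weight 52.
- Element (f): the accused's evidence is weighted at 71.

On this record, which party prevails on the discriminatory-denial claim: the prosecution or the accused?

— Issue I —
At Stage I.1 the prosecution must meet the preponderance of the evidence (weight exceeds 51): on (a) the weight is 65, > 51, so (a) meets the standard; on (b) the weight is 91 less the opposing 42 gives net 49, ≤ 51, so (b) does not meet the standard.
  Stage I.1 not carried; the prosecution fails its burden.
So the accused prevails on this issue.
— Issue II —
At Stage II.1 the prosecution must meet the preponderance of the evidence (weight is at least 49): on (e) the weight is 37, which does not reach 49, so (e) does not meet the standard.
  The prosecution does not carry Stage II.1.
The analysis ends at Stage II.1; the accused prevails on this issue.
Per-issue: Issue I → accused; Issue II → accused. The prosecution must prevail on at least one issue; overall, the accused prevails.

accused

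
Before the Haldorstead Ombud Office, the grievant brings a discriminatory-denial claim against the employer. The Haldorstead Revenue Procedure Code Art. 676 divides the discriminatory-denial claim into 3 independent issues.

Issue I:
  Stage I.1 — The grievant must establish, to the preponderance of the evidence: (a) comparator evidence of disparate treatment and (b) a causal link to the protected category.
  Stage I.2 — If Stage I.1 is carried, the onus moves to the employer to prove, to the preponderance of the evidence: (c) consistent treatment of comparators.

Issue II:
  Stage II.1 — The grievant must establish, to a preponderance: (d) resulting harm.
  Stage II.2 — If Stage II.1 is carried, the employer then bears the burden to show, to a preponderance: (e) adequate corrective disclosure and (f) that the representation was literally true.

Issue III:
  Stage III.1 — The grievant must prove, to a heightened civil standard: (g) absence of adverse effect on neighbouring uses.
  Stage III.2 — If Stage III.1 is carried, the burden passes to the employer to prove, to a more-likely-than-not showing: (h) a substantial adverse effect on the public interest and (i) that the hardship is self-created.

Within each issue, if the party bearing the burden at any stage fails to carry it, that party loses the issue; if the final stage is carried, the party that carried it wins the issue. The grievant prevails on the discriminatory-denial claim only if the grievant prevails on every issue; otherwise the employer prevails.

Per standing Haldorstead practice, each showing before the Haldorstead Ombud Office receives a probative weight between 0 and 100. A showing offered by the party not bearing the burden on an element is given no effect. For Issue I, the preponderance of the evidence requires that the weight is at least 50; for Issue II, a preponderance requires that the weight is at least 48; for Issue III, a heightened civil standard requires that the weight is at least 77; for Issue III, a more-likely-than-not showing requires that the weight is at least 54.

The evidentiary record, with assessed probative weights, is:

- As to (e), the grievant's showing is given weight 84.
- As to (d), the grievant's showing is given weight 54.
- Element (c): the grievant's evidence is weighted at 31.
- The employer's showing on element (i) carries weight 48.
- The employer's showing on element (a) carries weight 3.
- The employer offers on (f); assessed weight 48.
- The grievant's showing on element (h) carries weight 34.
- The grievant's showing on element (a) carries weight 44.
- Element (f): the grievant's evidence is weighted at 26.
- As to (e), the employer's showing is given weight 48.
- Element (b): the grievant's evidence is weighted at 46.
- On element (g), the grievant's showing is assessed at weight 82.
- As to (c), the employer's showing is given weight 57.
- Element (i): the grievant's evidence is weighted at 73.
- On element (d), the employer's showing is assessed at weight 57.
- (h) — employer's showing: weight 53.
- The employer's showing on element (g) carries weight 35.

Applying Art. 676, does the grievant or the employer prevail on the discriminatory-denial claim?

— Issue I —
Stage I.1 — burden on grievant; standard: the preponderance of the evidence (weight is at least 50).
    (a): 44 (employer's 3 disregarded) < 50 [not met]
    (b): 46 < 50 [not met]
  Not every element is met, so the grievant fails to carry Stage I.1.
The employer prevails on this issue.
— Issue II —
At Stage II.1 the grievant must meet a preponderance (weight is at least 48): on (d) the weight is 54 (the employer's 57 is given no effect), which does reach 48, so (d) meets the standard.
  Stage II.1 carried; the burden shifts to the employer.
At Stage II.2 the employer must meet a preponderance (weight is at least 48): on (e) the weight is 48 (the grievant's 84 is given no effect), ≥ 48, so (e) meets the standard; on (f) the weight is 48 (the grievant's 26 is given no effect), ≥ 48, so (f) meets the standard.
  Stage II.2 carried; the final stage is satisfied.
With every stage satisfied, the employer prevails on this issue.
— Issue III —
At Stage III.1 the grievant must meet a heightened civil standard (weight is at least 77): on (g) the weight is 82 (the employer's 35 is given no effect), which does reach 77, so (g) meets the standard.
  Stage III.1 is satisfied; the onus moves to the employer.
At Stage III.2 the employer must meet a more-likely-than-not showing (weight is at least 54): on (h) the weight is 53 (the grievant's 34 is given no effect), which does not reach 54, so (h) does not meet the standard; on (i) the weight is 48 (the grievant's 73 is given no effect), < 54, so (i) does not meet the standard.
  The employer does not carry Stage III.2.
The grievant prevails on this issue.
Per-issue: Issue I → employer; Issue II → employer; Issue III → grievant. The grievant must prevail on every issue; overall, the employer prevails.

employer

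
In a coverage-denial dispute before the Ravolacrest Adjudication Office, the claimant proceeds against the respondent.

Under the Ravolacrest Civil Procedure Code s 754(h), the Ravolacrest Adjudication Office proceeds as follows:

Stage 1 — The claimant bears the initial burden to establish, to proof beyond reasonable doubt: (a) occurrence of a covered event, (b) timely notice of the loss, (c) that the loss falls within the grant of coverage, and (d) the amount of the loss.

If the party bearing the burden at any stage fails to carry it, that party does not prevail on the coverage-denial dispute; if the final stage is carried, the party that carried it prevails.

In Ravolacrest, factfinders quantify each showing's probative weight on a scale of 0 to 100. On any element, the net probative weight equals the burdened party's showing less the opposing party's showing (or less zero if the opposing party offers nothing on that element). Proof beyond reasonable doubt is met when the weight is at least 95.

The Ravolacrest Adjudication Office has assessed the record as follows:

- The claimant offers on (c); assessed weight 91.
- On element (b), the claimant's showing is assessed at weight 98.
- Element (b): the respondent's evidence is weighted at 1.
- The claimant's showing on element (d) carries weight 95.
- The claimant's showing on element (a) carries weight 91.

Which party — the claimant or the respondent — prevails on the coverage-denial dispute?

respondent

Stage 1 — burden on claimant; standard: proof beyond reasonable doubt (weight is at least 95).
    (a): 91 < 95 [not met]
    (b): 98 − 1 = 97 ≥ 95 [met]
    (c): 91 < 95 [not met]
    (d): 95 ≥ 95 [met]
  Stage 1 not carried; the claimant fails its burden.
The respondent prevails.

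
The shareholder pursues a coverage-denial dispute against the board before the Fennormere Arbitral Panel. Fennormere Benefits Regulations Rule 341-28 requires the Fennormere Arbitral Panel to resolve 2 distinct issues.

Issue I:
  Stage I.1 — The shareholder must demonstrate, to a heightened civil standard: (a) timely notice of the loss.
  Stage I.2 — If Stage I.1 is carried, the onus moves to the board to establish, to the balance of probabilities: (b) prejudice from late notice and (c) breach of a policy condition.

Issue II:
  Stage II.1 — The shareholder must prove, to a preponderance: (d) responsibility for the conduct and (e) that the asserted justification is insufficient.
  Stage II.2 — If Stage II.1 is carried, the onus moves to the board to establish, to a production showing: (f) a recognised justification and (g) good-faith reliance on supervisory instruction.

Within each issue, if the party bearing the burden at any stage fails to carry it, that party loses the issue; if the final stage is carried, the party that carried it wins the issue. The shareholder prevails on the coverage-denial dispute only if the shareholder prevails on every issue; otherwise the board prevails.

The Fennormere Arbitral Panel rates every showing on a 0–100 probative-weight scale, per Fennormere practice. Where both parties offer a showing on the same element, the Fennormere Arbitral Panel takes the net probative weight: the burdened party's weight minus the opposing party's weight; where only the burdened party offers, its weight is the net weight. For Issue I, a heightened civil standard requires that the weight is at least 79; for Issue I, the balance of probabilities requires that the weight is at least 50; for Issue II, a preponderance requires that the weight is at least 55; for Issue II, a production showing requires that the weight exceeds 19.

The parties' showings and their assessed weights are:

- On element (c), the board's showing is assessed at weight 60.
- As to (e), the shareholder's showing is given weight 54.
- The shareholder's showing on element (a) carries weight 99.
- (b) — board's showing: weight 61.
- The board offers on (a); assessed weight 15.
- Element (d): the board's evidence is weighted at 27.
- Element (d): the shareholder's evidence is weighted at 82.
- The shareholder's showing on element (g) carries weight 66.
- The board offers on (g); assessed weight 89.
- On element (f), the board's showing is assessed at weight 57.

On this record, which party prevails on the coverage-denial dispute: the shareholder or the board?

— Issue I —
Stage I.1 (shareholder, a heightened civil standard, weight is at least 79): (a) net 99−15=84 ≥ 79 — meets.
  Stage I.1 is satisfied; the onus moves to the board.
Stage I.2 (board, the balance of probabilities, weight is at least 50): (b) 61 ≥ 50 — meets; (c) 60 ≥ 50 — meets.
  The board carries the last stage.
Every stage carried; the board prevails on this issue.
— Issue II —
Stage II.1 (shareholder, a preponderance, weight is at least 55): (d) net 82−27=55 ≥ 55 — meets; (e) 54 < 55 — fails.
  Not every element is met, so the shareholder fails to carry Stage II.1.
The analysis ends at Stage II.1; the board prevails on this issue.
Per-issue: Issue I → board; Issue II → board. The shareholder must prevail on every issue; overall, the board prevails.

board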